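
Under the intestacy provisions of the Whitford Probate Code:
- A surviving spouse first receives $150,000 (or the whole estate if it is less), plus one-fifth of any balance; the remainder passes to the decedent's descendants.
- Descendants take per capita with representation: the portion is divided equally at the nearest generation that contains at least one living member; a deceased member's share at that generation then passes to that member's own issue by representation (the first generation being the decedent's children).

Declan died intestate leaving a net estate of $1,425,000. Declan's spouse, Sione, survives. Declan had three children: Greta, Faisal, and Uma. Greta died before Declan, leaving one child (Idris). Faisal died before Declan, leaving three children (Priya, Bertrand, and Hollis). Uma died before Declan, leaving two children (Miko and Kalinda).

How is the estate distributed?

Sione: $405,000; Idris: $170,000; Priya: $170,000; Bertrand: $170,000; Hollis: $170,000; Miko: $170,000; Kalinda: $170,000

Sione first takes $150,000, leaving a balance of $1,275,000. Sione then takes one-fifth of the balance ($255,000), for a total of $405,000. The remaining $1,020,000 passes to the descendants.
No child survives, so the initial division is made at the grandchildren's generation.
The descendants' portion ($1,020,000) is divided into 6 shares of $170,000: Idris, Priya, Bertrand, Hollis, Miko, and Kalinda each take $170,000.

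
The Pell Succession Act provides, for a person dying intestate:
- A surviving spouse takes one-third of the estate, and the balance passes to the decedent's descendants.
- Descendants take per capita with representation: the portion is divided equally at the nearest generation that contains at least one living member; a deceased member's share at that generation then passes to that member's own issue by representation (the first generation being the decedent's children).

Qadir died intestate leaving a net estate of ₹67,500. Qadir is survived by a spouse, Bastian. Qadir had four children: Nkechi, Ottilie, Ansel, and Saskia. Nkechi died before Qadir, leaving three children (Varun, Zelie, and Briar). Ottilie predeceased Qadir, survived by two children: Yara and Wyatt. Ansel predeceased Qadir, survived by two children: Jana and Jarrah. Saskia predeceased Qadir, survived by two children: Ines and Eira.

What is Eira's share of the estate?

Bastian takes one-third of ₹67,500 = ₹22,500. The remaining ₹45,000 passes to the descendants.
No child survives, so the initial division is made at the grandchildren's generation.
The descendants' portion (₹45,000) is divided into 9 shares of ₹5,000: Varun, Zelie, Briar, Yara, Wyatt, Jana, Jarrah, Ines, and Eira each take ₹5,000.

Eira receives ₹5,000.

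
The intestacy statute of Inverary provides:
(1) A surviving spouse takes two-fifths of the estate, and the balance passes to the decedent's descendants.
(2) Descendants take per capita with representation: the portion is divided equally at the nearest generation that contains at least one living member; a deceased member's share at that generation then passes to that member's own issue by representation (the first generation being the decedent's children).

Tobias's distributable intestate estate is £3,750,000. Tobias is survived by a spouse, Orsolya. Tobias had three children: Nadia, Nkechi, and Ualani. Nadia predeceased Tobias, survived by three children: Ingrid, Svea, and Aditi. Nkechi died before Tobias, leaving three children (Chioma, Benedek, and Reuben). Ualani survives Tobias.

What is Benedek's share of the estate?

Benedek receives £250,000.

Orsolya takes two-fifths of £3,750,000 = £1,500,000. The remaining £2,250,000 passes to the descendants.
The descendants' portion (£2,250,000) is divided into 3 shares of £750,000: Ualani takes £750,000; Nadia's £750,000 share passes to Nadia's issue; Nkechi's £750,000 share passes to Nkechi's issue.
Nadia's share (£750,000) is divided into 3 shares of £250,000: Ingrid, Svea, and Aditi each take £250,000.
Nkechi's share (£750,000) is divided into 3 shares of £250,000: Chioma, Benedek, and Reuben each take £250,000.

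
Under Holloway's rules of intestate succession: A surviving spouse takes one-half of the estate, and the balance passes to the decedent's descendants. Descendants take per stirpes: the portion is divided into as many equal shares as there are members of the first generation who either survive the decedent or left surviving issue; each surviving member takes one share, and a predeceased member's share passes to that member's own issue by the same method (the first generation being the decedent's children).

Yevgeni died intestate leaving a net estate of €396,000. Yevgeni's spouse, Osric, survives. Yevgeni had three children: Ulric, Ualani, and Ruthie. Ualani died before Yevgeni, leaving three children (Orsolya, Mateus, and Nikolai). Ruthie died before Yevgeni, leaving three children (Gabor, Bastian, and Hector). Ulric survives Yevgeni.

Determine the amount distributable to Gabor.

Osric takes one-half of €396,000 = €198,000. The remaining €198,000 passes to the descendants.
The descendants' portion (€198,000) is divided into 3 shares of €66,000: Ulric takes €66,000; Ualani's €66,000 share passes to Ualani's issue; Ruthie's €66,000 share passes to Ruthie's issue.
Ualani's share (€66,000) is divided into 3 shares of €22,000: Orsolya, Mateus, and Nikolai each take €22,000.
Ruthie's share (€66,000) is divided into 3 shares of €22,000: Gabor, Bastian, and Hector each take €22,000.

Gabor receives €22,000.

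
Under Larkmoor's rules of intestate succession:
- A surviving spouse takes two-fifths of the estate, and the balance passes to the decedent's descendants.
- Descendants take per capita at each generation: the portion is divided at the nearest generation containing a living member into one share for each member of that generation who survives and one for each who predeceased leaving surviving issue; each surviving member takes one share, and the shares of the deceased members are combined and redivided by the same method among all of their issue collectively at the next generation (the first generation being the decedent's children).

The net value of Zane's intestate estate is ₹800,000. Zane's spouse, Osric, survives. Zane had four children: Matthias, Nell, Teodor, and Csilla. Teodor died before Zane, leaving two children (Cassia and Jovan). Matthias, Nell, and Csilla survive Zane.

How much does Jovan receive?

Jovan receives ₹60,000.

Osric takes two-fifths of ₹800,000 = ₹320,000. The remaining ₹480,000 passes to the descendants.
The descendants' portion (₹480,000) is divided at the children's generation into 4 shares of ₹120,000. Matthias, Nell, and Csilla each take ₹120,000. The remaining share for the deceased Teodor (₹120,000) is carried to the next generation.
That pool (₹120,000) is divided at the grandchildren's generation equally among Cassia and Jovan: ₹60,000 each.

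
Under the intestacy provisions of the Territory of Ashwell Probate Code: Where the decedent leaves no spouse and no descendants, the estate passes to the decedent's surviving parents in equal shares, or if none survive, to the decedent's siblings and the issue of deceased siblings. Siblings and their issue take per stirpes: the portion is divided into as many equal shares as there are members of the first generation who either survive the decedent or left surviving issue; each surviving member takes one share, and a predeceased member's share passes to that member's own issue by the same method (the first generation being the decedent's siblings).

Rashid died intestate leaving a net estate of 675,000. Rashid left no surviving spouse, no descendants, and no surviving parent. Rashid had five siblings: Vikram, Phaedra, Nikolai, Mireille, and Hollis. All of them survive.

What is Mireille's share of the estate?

Mireille receives 135,000.

The entire 675,000 passes to the siblings and their issue.
That amount (675,000) is divided into 5 shares of 135,000: Vikram, Phaedra, Nikolai, Mireille, and Hollis each take 135,000.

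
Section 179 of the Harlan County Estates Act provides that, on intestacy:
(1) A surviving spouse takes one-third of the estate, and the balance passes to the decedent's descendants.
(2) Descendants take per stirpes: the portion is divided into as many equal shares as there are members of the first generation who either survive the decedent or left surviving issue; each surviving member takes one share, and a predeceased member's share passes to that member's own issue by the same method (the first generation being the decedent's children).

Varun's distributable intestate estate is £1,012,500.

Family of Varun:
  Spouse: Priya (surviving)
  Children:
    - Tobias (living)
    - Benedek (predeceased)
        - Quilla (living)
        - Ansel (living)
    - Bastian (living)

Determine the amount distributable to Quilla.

Priya takes one-third of £1,012,500 = £337,500. The remaining £675,000 passes to the descendants.
The descendants' portion (£675,000) is divided into 3 shares of £225,000: Tobias and Bastian each take £225,000; Benedek's £225,000 share passes to Benedek's issue.
Benedek's share (£225,000) is divided into 2 shares of £112,500: Quilla and Ansel each take £112,500.

Quilla receives £112,500.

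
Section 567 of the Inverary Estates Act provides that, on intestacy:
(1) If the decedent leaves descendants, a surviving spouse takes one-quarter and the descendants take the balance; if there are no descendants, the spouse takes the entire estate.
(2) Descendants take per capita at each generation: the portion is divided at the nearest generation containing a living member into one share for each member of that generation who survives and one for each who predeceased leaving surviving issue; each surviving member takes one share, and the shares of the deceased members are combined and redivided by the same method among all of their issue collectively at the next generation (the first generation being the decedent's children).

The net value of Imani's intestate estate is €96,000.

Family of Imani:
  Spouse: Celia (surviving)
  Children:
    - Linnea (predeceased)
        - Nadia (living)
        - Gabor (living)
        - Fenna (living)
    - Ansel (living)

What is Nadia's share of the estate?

Nadia receives €12,000.

Celia takes one-quarter of €96,000 = €24,000. The remaining €72,000 passes to the descendants.
The descendants' portion (€72,000) is divided at the children's generation into 2 shares of €36,000. Ansel takes €36,000. The remaining share for the deceased Linnea (€36,000) is carried to the next generation.
That pool (€36,000) is divided at the grandchildren's generation equally among Nadia, Gabor, and Fenna: €12,000 each.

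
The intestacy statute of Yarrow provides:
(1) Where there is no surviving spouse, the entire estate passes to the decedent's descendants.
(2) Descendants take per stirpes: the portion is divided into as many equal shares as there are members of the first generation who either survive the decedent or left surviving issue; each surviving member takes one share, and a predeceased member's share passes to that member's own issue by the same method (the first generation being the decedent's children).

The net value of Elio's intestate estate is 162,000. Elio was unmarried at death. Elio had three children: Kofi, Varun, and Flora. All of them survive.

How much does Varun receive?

Varun receives 54,000.

The entire 162,000 passes to the descendants.
That amount (162,000) is divided into 3 shares of 54,000: Kofi, Varun, and Flora each take 54,000.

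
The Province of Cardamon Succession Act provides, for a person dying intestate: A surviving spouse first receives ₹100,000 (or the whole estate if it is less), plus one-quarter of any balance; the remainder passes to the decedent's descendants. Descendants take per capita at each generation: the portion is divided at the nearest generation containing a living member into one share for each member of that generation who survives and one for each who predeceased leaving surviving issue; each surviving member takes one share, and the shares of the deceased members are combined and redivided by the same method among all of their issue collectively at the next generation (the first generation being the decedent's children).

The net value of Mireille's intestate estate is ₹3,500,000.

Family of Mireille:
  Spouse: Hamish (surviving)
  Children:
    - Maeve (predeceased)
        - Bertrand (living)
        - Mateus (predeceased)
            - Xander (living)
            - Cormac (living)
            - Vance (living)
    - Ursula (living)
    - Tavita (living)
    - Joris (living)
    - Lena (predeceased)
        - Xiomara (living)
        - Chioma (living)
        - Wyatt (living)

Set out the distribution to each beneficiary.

Hamish: ₹950,000; Bertrand: ₹204,000; Xander: ₹68,000; Cormac: ₹68,000; Vance: ₹68,000; Ursula: ₹510,000; Tavita: ₹510,000; Joris: ₹510,000; Xiomara: ₹204,000; Chioma: ₹204,000; Wyatt: ₹204,000

Hamish first takes ₹100,000, leaving a balance of ₹3,400,000. Hamish then takes one-quarter of the balance (₹850,000), for a total of ₹950,000. The remaining ₹2,550,000 passes to the descendants.
The descendants' portion (₹2,550,000) is divided at the children's generation into 5 shares of ₹510,000. Ursula, Tavita, and Joris each take ₹510,000. The 2 shares of the deceased (Maeve and Lena) are combined into a pool of ₹1,020,000.
That pool (₹1,020,000) is divided at the grandchildren's generation into 5 shares of ₹204,000. Bertrand, Xiomara, Chioma, and Wyatt each take ₹204,000. The remaining share for the deceased Mateus (₹204,000) is carried to the next generation.
That pool (₹204,000) is divided at the great-grandchildren's generation equally among Xander, Cormac, and Vance: ₹68,000 each.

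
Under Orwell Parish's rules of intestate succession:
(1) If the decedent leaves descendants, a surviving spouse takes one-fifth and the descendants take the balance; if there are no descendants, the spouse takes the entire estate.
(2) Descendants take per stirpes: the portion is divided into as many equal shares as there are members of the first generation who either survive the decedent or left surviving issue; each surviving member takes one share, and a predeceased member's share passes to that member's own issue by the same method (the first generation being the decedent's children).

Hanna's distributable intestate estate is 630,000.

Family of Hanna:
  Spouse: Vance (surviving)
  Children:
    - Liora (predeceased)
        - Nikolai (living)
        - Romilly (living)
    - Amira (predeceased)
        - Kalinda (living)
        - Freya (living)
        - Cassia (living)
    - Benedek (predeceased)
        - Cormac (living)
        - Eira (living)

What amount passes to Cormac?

Cormac receives 84,000.

Vance takes one-fifth of 630,000 = 126,000. The remaining 504,000 passes to the descendants.
The descendants' portion (504,000) is divided into 3 shares of 168,000: Liora's 168,000 share passes to Liora's issue; Amira's 168,000 share passes to Amira's issue; Benedek's 168,000 share passes to Benedek's issue.
Liora's share (168,000) is divided into 2 shares of 84,000: Nikolai and Romilly each take 84,000.
Amira's share (168,000) is divided into 3 shares of 56,000: Kalinda, Freya, and Cassia each take 56,000.
Benedek's share (168,000) is divided into 2 shares of 84,000: Cormac and Eira each take 84,000.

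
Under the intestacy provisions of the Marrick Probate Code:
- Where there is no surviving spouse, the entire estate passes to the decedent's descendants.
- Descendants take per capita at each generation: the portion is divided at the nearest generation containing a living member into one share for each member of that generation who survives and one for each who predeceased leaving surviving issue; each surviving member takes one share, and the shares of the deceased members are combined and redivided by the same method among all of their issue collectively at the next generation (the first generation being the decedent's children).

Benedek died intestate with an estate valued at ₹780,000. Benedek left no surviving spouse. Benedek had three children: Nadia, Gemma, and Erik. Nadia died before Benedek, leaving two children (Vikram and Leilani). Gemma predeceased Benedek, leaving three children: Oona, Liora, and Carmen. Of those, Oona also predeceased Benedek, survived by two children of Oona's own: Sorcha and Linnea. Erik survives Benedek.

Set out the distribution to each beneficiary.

Vikram: ₹104,000; Leilani: ₹104,000; Sorcha: ₹52,000; Linnea: ₹52,000; Liora: ₹104,000; Carmen: ₹104,000; Erik: ₹260,000

The entire ₹780,000 passes to the descendants.
That amount (₹780,000) is divided at the children's generation into 3 shares of ₹260,000. Erik takes ₹260,000. The 2 shares of the deceased (Nadia and Gemma) are combined into a pool of ₹520,000.
That pool (₹520,000) is divided at the grandchildren's generation into 5 shares of ₹104,000. Vikram, Leilani, Liora, and Carmen each take ₹104,000. The remaining share for the deceased Oona (₹104,000) is carried to the next generation.
That pool (₹104,000) is divided at the great-grandchildren's generation equally among Sorcha and Linnea: ₹52,000 each.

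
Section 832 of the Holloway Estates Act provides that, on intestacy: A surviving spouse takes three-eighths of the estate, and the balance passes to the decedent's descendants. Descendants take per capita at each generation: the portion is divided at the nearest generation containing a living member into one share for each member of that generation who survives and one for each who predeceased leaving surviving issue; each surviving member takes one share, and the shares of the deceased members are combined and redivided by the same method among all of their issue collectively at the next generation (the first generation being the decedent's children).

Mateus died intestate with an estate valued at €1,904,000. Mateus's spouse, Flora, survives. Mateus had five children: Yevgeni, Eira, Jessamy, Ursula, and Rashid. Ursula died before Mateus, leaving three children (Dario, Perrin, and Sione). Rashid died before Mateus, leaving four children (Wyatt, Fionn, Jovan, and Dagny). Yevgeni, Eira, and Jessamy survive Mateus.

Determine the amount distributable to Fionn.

Flora takes three-eighths of €1,904,000 = €714,000. The remaining €1,190,000 passes to the descendants.
The descendants' portion (€1,190,000) is divided at the children's generation into 5 shares of €238,000. Yevgeni, Eira, and Jessamy each take €238,000. The 2 shares of the deceased (Ursula and Rashid) are combined into a pool of €476,000.
That pool (€476,000) is divided at the grandchildren's generation equally among Dario, Perrin, Sione, Wyatt, Fionn, Jovan, and Dagny: €68,000 each.

Fionn receives €68,000.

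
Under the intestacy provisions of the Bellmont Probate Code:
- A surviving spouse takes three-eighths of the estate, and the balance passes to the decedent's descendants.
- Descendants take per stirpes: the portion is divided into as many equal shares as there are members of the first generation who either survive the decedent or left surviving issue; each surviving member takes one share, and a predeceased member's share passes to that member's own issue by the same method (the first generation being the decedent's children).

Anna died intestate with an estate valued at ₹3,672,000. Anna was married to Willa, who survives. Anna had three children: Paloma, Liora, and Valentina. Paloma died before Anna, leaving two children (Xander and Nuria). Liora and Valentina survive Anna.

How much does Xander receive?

Willa takes three-eighths of ₹3,672,000 = ₹1,377,000. The remaining ₹2,295,000 passes to the descendants.
The descendants' portion (₹2,295,000) is divided into 3 shares of ₹765,000: Liora and Valentina each take ₹765,000; Paloma's ₹765,000 share passes to Paloma's issue.
Paloma's share (₹765,000) is divided into 2 shares of ₹382,500: Xander and Nuria each take ₹382,500.

Xander receives ₹382,500.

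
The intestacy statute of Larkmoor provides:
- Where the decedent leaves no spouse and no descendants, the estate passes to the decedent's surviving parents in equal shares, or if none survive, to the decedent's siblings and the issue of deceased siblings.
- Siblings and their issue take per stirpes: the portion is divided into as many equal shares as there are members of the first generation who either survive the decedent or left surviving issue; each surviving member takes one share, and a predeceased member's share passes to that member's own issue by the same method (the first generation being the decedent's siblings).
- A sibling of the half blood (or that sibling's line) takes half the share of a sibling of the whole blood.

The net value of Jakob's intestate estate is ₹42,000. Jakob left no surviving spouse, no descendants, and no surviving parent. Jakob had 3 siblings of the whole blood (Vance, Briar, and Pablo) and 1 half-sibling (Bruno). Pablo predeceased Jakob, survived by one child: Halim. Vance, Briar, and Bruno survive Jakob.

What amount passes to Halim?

Halim receives ₹12,000.

The entire ₹42,000 passes to the siblings and their issue.
Counting each half-blood sibling's line as half a unit, there are 7/2 units in ₹42,000, so one unit is ₹12,000. Whole-blood lines (Vance, Briar, and Pablo) take ₹12,000 each; half-blood lines (Bruno) take ₹6,000 each.
Pablo's share (₹12,000) passes entirely to Halim.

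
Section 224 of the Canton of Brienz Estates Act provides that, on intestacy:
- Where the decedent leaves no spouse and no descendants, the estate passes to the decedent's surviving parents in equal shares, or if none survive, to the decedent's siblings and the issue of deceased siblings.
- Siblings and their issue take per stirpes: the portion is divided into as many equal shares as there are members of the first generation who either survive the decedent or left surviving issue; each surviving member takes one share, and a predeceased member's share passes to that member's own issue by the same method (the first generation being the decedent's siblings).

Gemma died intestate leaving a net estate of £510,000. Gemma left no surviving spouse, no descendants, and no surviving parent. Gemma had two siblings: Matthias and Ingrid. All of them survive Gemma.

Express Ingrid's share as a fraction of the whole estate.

Ingrid receives 1/2 of the estate.

The entire £510,000 passes to the siblings and their issue.
That amount (£510,000) is divided into 2 shares of £255,000: Matthias and Ingrid each take £255,000.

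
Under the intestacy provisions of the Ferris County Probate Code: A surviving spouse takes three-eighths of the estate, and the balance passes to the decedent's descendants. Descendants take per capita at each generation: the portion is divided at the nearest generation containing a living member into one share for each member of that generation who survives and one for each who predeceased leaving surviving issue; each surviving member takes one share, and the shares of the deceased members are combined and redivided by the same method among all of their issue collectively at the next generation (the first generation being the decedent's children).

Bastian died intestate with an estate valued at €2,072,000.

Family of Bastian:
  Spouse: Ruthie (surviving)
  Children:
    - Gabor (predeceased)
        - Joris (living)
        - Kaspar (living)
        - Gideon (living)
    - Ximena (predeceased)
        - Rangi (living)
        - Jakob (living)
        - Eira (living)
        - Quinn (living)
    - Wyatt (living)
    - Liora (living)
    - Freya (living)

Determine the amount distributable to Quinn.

Quinn receives €74,000.

Ruthie takes three-eighths of €2,072,000 = €777,000. The remaining €1,295,000 passes to the descendants.
The descendants' portion (€1,295,000) is divided at the children's generation into 5 shares of €259,000. Wyatt, Liora, and Freya each take €259,000. The 2 shares of the deceased (Gabor and Ximena) are combined into a pool of €518,000.
That pool (€518,000) is divided at the grandchildren's generation equally among Joris, Kaspar, Gideon, Rangi, Jakob, Eira, and Quinn: €74,000 each.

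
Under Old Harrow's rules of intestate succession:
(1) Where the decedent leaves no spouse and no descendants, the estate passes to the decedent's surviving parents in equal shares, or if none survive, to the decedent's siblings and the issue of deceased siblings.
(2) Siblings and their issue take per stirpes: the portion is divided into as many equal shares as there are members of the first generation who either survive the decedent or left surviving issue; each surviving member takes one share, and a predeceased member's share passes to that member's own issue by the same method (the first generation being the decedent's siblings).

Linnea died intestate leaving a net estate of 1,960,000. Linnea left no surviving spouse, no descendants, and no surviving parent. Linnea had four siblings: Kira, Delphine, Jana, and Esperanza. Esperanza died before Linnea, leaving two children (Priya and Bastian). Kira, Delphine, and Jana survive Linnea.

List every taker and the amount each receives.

Kira: 490,000; Delphine: 490,000; Jana: 490,000; Priya: 245,000; Bastian: 245,000

The entire 1,960,000 passes to the siblings and their issue.
That amount (1,960,000) is divided into 4 shares of 490,000: Kira, Delphine, and Jana each take 490,000; Esperanza's 490,000 share passes to Esperanza's issue.
Esperanza's share (490,000) is divided into 2 shares of 245,000: Priya and Bastian each take 245,000.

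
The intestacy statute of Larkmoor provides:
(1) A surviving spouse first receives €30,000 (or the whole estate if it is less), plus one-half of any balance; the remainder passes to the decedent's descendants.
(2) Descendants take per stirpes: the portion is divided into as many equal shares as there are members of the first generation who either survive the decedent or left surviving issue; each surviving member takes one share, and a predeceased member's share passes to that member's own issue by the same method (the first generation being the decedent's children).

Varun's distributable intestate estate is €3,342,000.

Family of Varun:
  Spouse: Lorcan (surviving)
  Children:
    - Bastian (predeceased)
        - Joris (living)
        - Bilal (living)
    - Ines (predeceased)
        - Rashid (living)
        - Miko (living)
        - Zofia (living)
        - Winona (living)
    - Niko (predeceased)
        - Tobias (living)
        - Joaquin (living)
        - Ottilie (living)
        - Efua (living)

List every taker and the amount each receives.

Lorcan: €1,686,000; Joris: €276,000; Bilal: €276,000; Rashid: €138,000; Miko: €138,000; Zofia: €138,000; Winona: €138,000; Tobias: €138,000; Joaquin: €138,000; Ottilie: €138,000; Efua: €138,000

Lorcan first takes €30,000, leaving a balance of €3,312,000. Lorcan then takes one-half of the balance (€1,656,000), for a total of €1,686,000. The remaining €1,656,000 passes to the descendants.
The descendants' portion (€1,656,000) is divided into 3 shares of €552,000: Bastian's €552,000 share passes to Bastian's issue; Ines's €552,000 share passes to Ines's issue; Niko's €552,000 share passes to Niko's issue.
Bastian's share (€552,000) is divided into 2 shares of €276,000: Joris and Bilal each take €276,000.
Ines's share (€552,000) is divided into 4 shares of €138,000: Rashid, Miko, Zofia, and Winona each take €138,000.
Niko's share (€552,000) is divided into 4 shares of €138,000: Tobias, Joaquin, Ottilie, and Efua each take €138,000.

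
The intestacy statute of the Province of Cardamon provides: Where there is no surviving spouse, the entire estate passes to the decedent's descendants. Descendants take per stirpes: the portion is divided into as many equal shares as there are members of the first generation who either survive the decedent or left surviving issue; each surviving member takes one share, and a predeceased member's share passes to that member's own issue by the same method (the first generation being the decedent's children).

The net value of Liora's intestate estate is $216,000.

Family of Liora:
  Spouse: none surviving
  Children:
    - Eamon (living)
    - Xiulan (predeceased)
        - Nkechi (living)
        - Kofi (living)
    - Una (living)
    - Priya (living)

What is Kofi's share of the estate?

Kofi receives $27,000.

The entire $216,000 passes to the descendants.
That amount ($216,000) is divided into 4 shares of $54,000: Eamon, Una, and Priya each take $54,000; Xiulan's $54,000 share passes to Xiulan's issue.
Xiulan's share ($54,000) is divided into 2 shares of $27,000: Nkechi and Kofi each take $27,000.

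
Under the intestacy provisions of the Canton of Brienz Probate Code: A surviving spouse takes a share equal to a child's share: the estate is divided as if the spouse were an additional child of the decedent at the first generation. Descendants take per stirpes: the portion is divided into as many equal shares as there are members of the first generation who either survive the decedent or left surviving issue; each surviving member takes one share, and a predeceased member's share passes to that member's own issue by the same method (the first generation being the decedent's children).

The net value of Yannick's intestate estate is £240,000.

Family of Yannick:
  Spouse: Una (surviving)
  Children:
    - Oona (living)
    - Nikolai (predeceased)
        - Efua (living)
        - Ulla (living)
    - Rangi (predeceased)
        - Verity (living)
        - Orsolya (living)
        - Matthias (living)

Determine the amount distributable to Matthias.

Matthias receives £20,000.

The spouse counts as an additional share at the children's level, so there are 4 primary shares of £60,000. Una takes one such share (£60,000).
The children's combined portion (£180,000) is divided into 3 shares of £60,000: Oona takes £60,000; Nikolai's £60,000 share passes to Nikolai's issue; Rangi's £60,000 share passes to Rangi's issue.
Nikolai's share (£60,000) is divided into 2 shares of £30,000: Efua and Ulla each take £30,000.
Rangi's share (£60,000) is divided into 3 shares of £20,000: Verity, Orsolya, and Matthias each take £20,000.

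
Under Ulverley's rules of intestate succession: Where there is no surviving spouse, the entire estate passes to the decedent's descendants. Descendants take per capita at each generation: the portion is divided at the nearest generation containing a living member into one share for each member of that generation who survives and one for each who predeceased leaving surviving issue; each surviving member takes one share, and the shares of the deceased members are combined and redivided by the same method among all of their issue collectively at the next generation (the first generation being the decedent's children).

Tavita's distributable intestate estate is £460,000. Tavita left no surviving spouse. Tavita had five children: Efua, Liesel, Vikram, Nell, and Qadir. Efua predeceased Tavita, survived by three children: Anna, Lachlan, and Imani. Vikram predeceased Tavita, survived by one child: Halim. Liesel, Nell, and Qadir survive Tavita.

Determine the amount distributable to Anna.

The entire £460,000 passes to the descendants.
That amount (£460,000) is divided at the children's generation into 5 shares of £92,000. Liesel, Nell, and Qadir each take £92,000. The 2 shares of the deceased (Efua and Vikram) are combined into a pool of £184,000.
That pool (£184,000) is divided at the grandchildren's generation equally among Anna, Lachlan, Imani, and Halim: £46,000 each.

Anna receives £46,000.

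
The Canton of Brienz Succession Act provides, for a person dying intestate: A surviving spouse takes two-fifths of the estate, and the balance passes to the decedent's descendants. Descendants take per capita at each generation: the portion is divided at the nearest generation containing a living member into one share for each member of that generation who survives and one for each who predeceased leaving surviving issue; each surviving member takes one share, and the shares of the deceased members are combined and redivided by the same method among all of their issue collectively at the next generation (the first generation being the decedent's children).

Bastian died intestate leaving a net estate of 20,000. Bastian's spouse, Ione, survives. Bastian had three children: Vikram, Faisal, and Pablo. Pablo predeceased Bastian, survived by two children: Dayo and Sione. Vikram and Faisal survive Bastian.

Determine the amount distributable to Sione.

Ione takes two-fifths of 20,000 = 8,000. The remaining 12,000 passes to the descendants.
The descendants' portion (12,000) is divided at the children's generation into 3 shares of 4,000. Vikram and Faisal each take 4,000. The remaining share for the deceased Pablo (4,000) is carried to the next generation.
That pool (4,000) is divided at the grandchildren's generation equally among Dayo and Sione: 2,000 each.

Sione receives 2,000.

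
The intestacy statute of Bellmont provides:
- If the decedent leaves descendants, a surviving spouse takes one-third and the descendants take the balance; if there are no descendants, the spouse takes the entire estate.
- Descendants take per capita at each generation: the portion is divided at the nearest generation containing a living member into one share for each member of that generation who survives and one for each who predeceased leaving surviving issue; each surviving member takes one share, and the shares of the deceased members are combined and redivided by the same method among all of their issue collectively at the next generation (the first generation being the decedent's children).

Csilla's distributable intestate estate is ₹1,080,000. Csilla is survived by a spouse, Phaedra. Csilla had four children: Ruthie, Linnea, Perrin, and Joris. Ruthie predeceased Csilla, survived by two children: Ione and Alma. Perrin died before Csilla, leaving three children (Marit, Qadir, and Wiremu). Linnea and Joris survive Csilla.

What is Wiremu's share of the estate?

Phaedra takes one-third of ₹1,080,000 = ₹360,000. The remaining ₹720,000 passes to the descendants.
The descendants' portion (₹720,000) is divided at the children's generation into 4 shares of ₹180,000. Linnea and Joris each take ₹180,000. The 2 shares of the deceased (Ruthie and Perrin) are combined into a pool of ₹360,000.
That pool (₹360,000) is divided at the grandchildren's generation equally among Ione, Alma, Marit, Qadir, and Wiremu: ₹72,000 each.

Wiremu receives ₹72,000.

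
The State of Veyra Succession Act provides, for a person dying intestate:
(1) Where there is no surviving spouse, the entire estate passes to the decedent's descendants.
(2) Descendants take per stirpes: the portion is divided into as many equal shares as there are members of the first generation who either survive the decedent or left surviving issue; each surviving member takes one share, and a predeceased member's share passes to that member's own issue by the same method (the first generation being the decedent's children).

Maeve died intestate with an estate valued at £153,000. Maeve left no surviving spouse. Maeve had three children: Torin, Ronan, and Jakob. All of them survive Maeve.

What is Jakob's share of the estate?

Jakob receives £51,000.

The entire £153,000 passes to the descendants.
That amount (£153,000) is divided into 3 shares of £51,000: Torin, Ronan, and Jakob each take £51,000.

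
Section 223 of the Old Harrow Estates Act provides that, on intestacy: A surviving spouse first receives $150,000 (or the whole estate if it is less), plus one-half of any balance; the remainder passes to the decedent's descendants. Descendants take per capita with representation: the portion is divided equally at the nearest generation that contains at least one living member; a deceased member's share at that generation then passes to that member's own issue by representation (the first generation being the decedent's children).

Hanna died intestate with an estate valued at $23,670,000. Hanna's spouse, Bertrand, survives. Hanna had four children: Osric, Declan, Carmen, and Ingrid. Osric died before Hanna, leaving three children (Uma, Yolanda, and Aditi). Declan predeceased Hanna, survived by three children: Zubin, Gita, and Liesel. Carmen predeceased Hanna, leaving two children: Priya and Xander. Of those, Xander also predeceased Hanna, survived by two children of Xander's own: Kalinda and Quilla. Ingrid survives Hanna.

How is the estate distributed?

Bertrand: $11,910,000; Uma: $980,000; Yolanda: $980,000; Aditi: $980,000; Zubin: $980,000; Gita: $980,000; Liesel: $980,000; Priya: $1,470,000; Kalinda: $735,000; Quilla: $735,000; Ingrid: $2,940,000

Bertrand first takes $150,000, leaving a balance of $23,520,000. Bertrand then takes one-half of the balance ($11,760,000), for a total of $11,910,000. The remaining $11,760,000 passes to the descendants.
The descendants' portion ($11,760,000) is divided into 4 shares of $2,940,000: Ingrid takes $2,940,000; Osric's $2,940,000 share passes to Osric's issue; Declan's $2,940,000 share passes to Declan's issue; Carmen's $2,940,000 share passes to Carmen's issue.
Osric's share ($2,940,000) is divided into 3 shares of $980,000: Uma, Yolanda, and Aditi each take $980,000.
Declan's share ($2,940,000) is divided into 3 shares of $980,000: Zubin, Gita, and Liesel each take $980,000.
Carmen's share ($2,940,000) is divided into 2 shares of $1,470,000: Priya takes $1,470,000; Xander's $1,470,000 share passes to Xander's issue.
Xander's share ($1,470,000) is divided into 2 shares of $735,000: Kalinda and Quilla each take $735,000.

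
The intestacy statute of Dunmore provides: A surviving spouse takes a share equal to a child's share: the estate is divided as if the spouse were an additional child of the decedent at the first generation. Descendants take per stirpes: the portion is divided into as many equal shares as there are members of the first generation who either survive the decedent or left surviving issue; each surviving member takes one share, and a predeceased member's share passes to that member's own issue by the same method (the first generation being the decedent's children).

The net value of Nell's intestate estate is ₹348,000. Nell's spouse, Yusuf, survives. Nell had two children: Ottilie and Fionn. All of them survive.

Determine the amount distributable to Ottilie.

Ottilie receives ₹116,000.

The spouse counts as an additional share at the children's level, so there are 3 primary shares of ₹116,000. Yusuf takes one such share (₹116,000).
The children's combined portion (₹232,000) is divided into 2 shares of ₹116,000: Ottilie and Fionn each take ₹116,000.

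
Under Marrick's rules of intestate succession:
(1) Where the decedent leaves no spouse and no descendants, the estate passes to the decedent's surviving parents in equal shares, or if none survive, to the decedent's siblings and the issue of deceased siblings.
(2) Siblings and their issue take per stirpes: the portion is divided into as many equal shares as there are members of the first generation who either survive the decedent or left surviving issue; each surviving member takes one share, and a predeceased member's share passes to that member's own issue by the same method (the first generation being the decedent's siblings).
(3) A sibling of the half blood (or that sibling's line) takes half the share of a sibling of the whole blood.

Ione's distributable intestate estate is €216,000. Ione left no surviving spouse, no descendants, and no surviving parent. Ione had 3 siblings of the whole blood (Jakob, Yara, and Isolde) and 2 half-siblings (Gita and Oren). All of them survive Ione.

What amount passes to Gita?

The entire €216,000 passes to the siblings and their issue.
Counting each half-blood sibling's line as half a unit, there are 4 units in €216,000, so one unit is €54,000. Whole-blood lines (Jakob, Yara, and Isolde) take €54,000 each; half-blood lines (Gita and Oren) take €27,000 each.

Gita receives €27,000.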